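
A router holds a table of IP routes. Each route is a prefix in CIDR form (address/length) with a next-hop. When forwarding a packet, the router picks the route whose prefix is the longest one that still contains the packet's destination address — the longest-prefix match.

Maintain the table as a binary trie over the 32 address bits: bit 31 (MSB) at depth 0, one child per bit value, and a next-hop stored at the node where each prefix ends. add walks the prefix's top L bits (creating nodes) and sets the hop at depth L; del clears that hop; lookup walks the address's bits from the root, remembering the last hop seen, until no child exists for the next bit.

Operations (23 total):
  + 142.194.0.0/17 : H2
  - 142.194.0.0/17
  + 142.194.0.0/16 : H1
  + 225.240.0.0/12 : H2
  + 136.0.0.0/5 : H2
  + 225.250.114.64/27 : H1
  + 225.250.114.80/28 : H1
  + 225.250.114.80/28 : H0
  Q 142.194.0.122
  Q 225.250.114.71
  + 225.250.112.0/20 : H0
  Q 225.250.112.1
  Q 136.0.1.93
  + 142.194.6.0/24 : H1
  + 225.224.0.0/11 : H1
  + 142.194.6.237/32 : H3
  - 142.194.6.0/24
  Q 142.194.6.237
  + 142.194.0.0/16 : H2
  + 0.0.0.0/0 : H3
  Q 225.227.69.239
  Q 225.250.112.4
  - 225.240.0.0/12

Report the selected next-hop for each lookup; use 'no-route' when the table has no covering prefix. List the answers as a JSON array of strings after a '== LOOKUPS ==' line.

Process each operation:
  add 142.194.0.0/17 -> H2 at depth 17
  - 142.194.0.0/17 clear@17
  add 142.194.0.0/16 -> H1 at depth 16
  add 225.240.0.0/12 -> H2 at depth 12
  add 136.0.0.0/5 -> H2 at depth 5
  add 225.250.114.64/27 -> H1 at depth 27
  add 225.250.114.80/28 -> H1 at depth 28
  add 225.250.114.80/28 -> H0 at depth 28
  lookup 142.194.0.122: bits 10001110110000100 walk d0:-→d1:-→d2:-→d3:-→d4:-→d5:H2→d6:-→d7:-→d8:-→d9:-→d10:-→d11:-→d12:-→d13:-→d14:-→d15:-→d16:H1→d17:- -> H1
  lookup 225.250.114.71: bits 111000011111101001110010010 walk d0:-→d1:-→d2:-→d3:-→d4:-→d5:-→d6:-→d7:-→d8:-→d9:-→d10:-→d11:-→d12:H2→d13:-→d14:-→d15:-→d16:-→d17:-→d18:-→d19:-→d20:-→d21:-→d22:-→d23:-→d24:-→d25:-→d26:-→d27:H1 -> H1
  add 225.250.112.0/20 -> H0 at depth 20
  lookup 225.250.112.1: bits 1110000111111010011100 walk d0:-→d1:-→d2:-→d3:-→d4:-→d5:-→d6:-→d7:-→d8:-→d9:-→d10:-→d11:-→d12:H2→d13:-→d14:-→d15:-→d16:-→d17:-→d18:-→d19:-→d20:H0→d21:-→d22:- -> H0
  lookup 136.0.1.93: bits 10001 walk d0:-→d1:-→d2:-→d3:-→d4:-→d5:H2 -> H2
  add 142.194.6.0/24 -> H1 at depth 24
  add 225.224.0.0/11 -> H1 at depth 11
  add 142.194.6.237/32 -> H3 at depth 32
  - 142.194.6.0/24 clear@24
  lookup 142.194.6.237: bits 10001110110000100000011011101101 walk d0:-→d1:-→d2:-→d3:-→d4:-→d5:H2→d6:-→d7:-→d8:-→d9:-→d10:-→d11:-→d12:-→d13:-→d14:-→d15:-→d16:H1→d17:-→d18:-→d19:-→d20:-→d21:-→d22:-→d23:-→d24:-→d25:-→d26:-→d27:-→d28:-→d29:-→d30:-→d31:-→d32:H3 -> H3
  add 142.194.0.0/16 -> H2 at depth 16
  add 0.0.0.0/0 -> H3 at depth 0
  lookup 225.227.69.239: bits 11100001111 walk d0:H3→d1:-→d2:-→d3:-→d4:-→d5:-→d6:-→d7:-→d8:-→d9:-→d10:-→d11:H1 -> H1
  lookup 225.250.112.4: bits 1110000111111010011100 walk d0:H3→d1:-→d2:-→d3:-→d4:-→d5:-→d6:-→d7:-→d8:-→d9:-→d10:-→d11:H1→d12:H2→d13:-→d14:-→d15:-→d16:-→d17:-→d18:-→d19:-→d20:H0→d21:-→d22:- -> H0
  - 225.240.0.0/12 clear@12

== LOOKUPS ==
["H1","H1","H0","H2","H3","H1","H0"]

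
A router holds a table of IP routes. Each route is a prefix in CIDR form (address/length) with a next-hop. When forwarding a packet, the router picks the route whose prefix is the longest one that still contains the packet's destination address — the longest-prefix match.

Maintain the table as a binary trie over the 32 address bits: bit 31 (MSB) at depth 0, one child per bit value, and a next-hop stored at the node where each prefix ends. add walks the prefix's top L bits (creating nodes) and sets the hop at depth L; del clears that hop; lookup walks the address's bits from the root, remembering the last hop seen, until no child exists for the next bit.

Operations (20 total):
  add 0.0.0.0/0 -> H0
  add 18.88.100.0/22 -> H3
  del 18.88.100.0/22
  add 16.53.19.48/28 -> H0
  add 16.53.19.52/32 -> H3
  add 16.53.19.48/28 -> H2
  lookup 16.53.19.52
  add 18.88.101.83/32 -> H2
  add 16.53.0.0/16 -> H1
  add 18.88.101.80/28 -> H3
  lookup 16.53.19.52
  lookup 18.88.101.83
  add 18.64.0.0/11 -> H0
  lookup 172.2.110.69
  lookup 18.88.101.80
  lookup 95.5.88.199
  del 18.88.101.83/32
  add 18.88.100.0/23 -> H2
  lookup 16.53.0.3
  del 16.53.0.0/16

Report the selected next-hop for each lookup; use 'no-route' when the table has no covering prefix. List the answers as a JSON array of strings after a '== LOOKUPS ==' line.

Apply in order:
  + 0.0.0.0/0 (H0) depth=0
  + 18.88.100.0/22 (H3) depth=22
  - 18.88.100.0/22 clear@22
  + 16.53.19.48/28 (H0) depth=28
  + 16.53.19.52/32 (H3) depth=32
  + 16.53.19.48/28 (H2) depth=28
  lookup 16.53.19.52: bits 00010000001101010001001100110100 walk d0:H0→d1:-→d2:-→d3:-→d4:-→d5:-→d6:-→d7:-→d8:-→d9:-→d10:-→d11:-→d12:-→d13:-→d14:-→d15:-→d16:-→d17:-→d18:-→d19:-→d20:-→d21:-→d22:-→d23:-→d24:-→d25:-→d26:-→d27:-→d28:H2→d29:-→d30:-→d31:-→d32:H3 -> H3
  + 18.88.101.83/32 (H2) depth=32
  + 16.53.0.0/16 (H1) depth=16
  + 18.88.101.80/28 (H3) depth=28
  lookup 16.53.19.52: bits 00010000001101010001001100110100 walk d0:H0→d1:-→d2:-→d3:-→d4:-→d5:-→d6:-→d7:-→d8:-→d9:-→d10:-→d11:-→d12:-→d13:-→d14:-→d15:-→d16:H1→d17:-→d18:-→d19:-→d20:-→d21:-→d22:-→d23:-→d24:-→d25:-→d26:-→d27:-→d28:H2→d29:-→d30:-→d31:-→d32:H3 -> H3
  lookup 18.88.101.83: bits 00010010010110000110010101010011 walk d0:H0→d1:-→d2:-→d3:-→d4:-→d5:-→d6:-→d7:-→d8:-→d9:-→d10:-→d11:-→d12:-→d13:-→d14:-→d15:-→d16:-→d17:-→d18:-→d19:-→d20:-→d21:-→d22:-→d23:-→d24:-→d25:-→d26:-→d27:-→d28:H3→d29:-→d30:-→d31:-→d32:H2 -> H2
  + 18.64.0.0/11 (H0) depth=11
  lookup 172.2.110.69: bits ε walk d0:H0 -> H0
  lookup 18.88.101.80: bits 000100100101100001100101010100 walk d0:H0→d1:-→d2:-→d3:-→d4:-→d5:-→d6:-→d7:-→d8:-→d9:-→d10:-→d11:H0→d12:-→d13:-→d14:-→d15:-→d16:-→d17:-→d18:-→d19:-→d20:-→d21:-→d22:-→d23:-→d24:-→d25:-→d26:-→d27:-→d28:H3→d29:-→d30:- -> H3
  lookup 95.5.88.199: bits 0 walk d0:H0→d1:- -> H0
  - 18.88.101.83/32 clear@32
  + 18.88.100.0/23 (H2) depth=23
  lookup 16.53.0.3: bits 0001000000110101000 walk d0:H0→d1:-→d2:-→d3:-→d4:-→d5:-→d6:-→d7:-→d8:-→d9:-→d10:-→d11:-→d12:-→d13:-→d14:-→d15:-→d16:H1→d17:-→d18:-→d19:- -> H1
  - 16.53.0.0/16 clear@16

== LOOKUPS ==
["H3","H3","H2","H0","H3","H0","H1"]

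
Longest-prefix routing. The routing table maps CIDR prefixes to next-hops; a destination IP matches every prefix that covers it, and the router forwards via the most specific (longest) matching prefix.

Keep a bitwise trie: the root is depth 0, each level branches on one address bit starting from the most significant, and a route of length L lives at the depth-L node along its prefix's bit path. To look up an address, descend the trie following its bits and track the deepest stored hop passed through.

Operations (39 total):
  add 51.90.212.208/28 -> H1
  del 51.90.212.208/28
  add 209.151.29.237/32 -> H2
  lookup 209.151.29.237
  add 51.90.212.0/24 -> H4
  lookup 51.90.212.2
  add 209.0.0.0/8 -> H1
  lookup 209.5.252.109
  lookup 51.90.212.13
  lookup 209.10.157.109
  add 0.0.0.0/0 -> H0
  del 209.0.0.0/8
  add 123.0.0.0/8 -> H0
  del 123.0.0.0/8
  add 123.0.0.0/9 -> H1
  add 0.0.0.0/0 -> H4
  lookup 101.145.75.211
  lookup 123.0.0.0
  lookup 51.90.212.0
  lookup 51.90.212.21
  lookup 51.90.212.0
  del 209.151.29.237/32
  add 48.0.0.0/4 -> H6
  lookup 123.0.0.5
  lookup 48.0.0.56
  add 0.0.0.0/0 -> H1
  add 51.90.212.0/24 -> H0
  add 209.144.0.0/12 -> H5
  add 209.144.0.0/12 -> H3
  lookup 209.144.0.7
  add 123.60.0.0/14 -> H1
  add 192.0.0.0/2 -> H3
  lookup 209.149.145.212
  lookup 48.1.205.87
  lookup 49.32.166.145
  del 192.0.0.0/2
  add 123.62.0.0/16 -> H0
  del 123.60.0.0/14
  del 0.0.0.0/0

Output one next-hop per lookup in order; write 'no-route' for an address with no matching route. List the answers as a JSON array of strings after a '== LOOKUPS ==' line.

Process each operation:
  + 51.90.212.208/28 (H1) depth=28
  - 51.90.212.208/28 clear@28
  + 209.151.29.237/32 (H2) depth=32
  lookup 209.151.29.237: bits 11010001100101110001110111101101 walk d0:-→d1:-→d2:-→d3:-→d4:-→d5:-→d6:-→d7:-→d8:-→d9:-→d10:-→d11:-→d12:-→d13:-→d14:-→d15:-→d16:-→d17:-→d18:-→d19:-→d20:-→d21:-→d22:-→d23:-→d24:-→d25:-→d26:-→d27:-→d28:-→d29:-→d30:-→d31:-→d32:H2 -> H2
  + 51.90.212.0/24 (H4) depth=24
  lookup 51.90.212.2: bits 001100110101101011010100 walk d0:-→d1:-→d2:-→d3:-→d4:-→d5:-→d6:-→d7:-→d8:-→d9:-→d10:-→d11:-→d12:-→d13:-→d14:-→d15:-→d16:-→d17:-→d18:-→d19:-→d20:-→d21:-→d22:-→d23:-→d24:H4 -> H4
  + 209.0.0.0/8 (H1) depth=8
  lookup 209.5.252.109: bits 11010001 walk d0:-→d1:-→d2:-→d3:-→d4:-→d5:-→d6:-→d7:-→d8:H1 -> H1
  lookup 51.90.212.13: bits 001100110101101011010100 walk d0:-→d1:-→d2:-→d3:-→d4:-→d5:-→d6:-→d7:-→d8:-→d9:-→d10:-→d11:-→d12:-→d13:-→d14:-→d15:-→d16:-→d17:-→d18:-→d19:-→d20:-→d21:-→d22:-→d23:-→d24:H4 -> H4
  lookup 209.10.157.109: bits 11010001 walk d0:-→d1:-→d2:-→d3:-→d4:-→d5:-→d6:-→d7:-→d8:H1 -> H1
  + 0.0.0.0/0 (H0) depth=0
  - 209.0.0.0/8 clear@8
  + 123.0.0.0/8 (H0) depth=8
  - 123.0.0.0/8 clear@8
  + 123.0.0.0/9 (H1) depth=9
  + 0.0.0.0/0 (H4) depth=0
  lookup 101.145.75.211: bits 011 walk d0:H4→d1:-→d2:-→d3:- -> H4
  lookup 123.0.0.0: bits 011110110 walk d0:H4→d1:-→d2:-→d3:-→d4:-→d5:-→d6:-→d7:-→d8:-→d9:H1 -> H1
  lookup 51.90.212.0: bits 001100110101101011010100 walk d0:H4→d1:-→d2:-→d3:-→d4:-→d5:-→d6:-→d7:-→d8:-→d9:-→d10:-→d11:-→d12:-→d13:-→d14:-→d15:-→d16:-→d17:-→d18:-→d19:-→d20:-→d21:-→d22:-→d23:-→d24:H4 -> H4
  lookup 51.90.212.21: bits 001100110101101011010100 walk d0:H4→d1:-→d2:-→d3:-→d4:-→d5:-→d6:-→d7:-→d8:-→d9:-→d10:-→d11:-→d12:-→d13:-→d14:-→d15:-→d16:-→d17:-→d18:-→d19:-→d20:-→d21:-→d22:-→d23:-→d24:H4 -> H4
  lookup 51.90.212.0: bits 001100110101101011010100 walk d0:H4→d1:-→d2:-→d3:-→d4:-→d5:-→d6:-→d7:-→d8:-→d9:-→d10:-→d11:-→d12:-→d13:-→d14:-→d15:-→d16:-→d17:-→d18:-→d19:-→d20:-→d21:-→d22:-→d23:-→d24:H4 -> H4
  - 209.151.29.237/32 clear@32
  + 48.0.0.0/4 (H6) depth=4
  lookup 123.0.0.5: bits 011110110 walk d0:H4→d1:-→d2:-→d3:-→d4:-→d5:-→d6:-→d7:-→d8:-→d9:H1 -> H1
  lookup 48.0.0.56: bits 001100 walk d0:H4→d1:-→d2:-→d3:-→d4:H6→d5:-→d6:- -> H6
  + 0.0.0.0/0 (H1) depth=0
  + 51.90.212.0/24 (H0) depth=24
  + 209.144.0.0/12 (H5) depth=12
  + 209.144.0.0/12 (H3) depth=12
  lookup 209.144.0.7: bits 1101000110010 walk d0:H1→d1:-→d2:-→d3:-→d4:-→d5:-→d6:-→d7:-→d8:-→d9:-→d10:-→d11:-→d12:H3→d13:- -> H3
  + 123.60.0.0/14 (H1) depth=14
  + 192.0.0.0/2 (H3) depth=2
  lookup 209.149.145.212: bits 11010001100101 walk d0:H1→d1:-→d2:H3→d3:-→d4:-→d5:-→d6:-→d7:-→d8:-→d9:-→d10:-→d11:-→d12:H3→d13:-→d14:- -> H3
  lookup 48.1.205.87: bits 001100 walk d0:H1→d1:-→d2:-→d3:-→d4:H6→d5:-→d6:- -> H6
  lookup 49.32.166.145: bits 001100 walk d0:H1→d1:-→d2:-→d3:-→d4:H6→d5:-→d6:- -> H6
  - 192.0.0.0/2 clear@2
  + 123.62.0.0/16 (H0) depth=16
  - 123.60.0.0/14 clear@14
  - 0.0.0.0/0 clear@0

== LOOKUPS ==
["H2","H4","H1","H4","H1","H4","H1","H4","H4","H4","H1","H6","H3","H3","H6","H6"]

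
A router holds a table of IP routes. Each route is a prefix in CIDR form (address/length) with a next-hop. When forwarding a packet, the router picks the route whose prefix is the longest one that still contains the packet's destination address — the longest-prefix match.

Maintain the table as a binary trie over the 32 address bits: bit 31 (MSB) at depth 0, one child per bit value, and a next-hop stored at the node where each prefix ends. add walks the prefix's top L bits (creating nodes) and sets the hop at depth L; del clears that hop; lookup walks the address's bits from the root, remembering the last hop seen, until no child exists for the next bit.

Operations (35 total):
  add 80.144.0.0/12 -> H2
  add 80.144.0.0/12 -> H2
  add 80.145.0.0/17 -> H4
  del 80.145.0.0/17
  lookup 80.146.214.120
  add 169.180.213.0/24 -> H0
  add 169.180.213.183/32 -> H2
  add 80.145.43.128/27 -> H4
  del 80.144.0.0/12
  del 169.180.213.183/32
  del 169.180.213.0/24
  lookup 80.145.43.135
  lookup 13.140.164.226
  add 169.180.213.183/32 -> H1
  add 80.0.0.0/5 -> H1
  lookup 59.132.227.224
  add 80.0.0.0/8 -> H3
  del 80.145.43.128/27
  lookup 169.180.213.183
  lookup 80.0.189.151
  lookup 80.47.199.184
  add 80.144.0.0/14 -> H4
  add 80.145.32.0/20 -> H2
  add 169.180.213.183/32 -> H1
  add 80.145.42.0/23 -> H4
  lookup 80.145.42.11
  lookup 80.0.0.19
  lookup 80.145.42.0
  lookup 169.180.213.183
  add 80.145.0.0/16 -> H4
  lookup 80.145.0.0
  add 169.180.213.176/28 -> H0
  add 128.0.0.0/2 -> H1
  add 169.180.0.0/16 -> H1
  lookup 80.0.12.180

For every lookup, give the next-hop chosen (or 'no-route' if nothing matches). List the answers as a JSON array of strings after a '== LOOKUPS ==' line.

Apply in order:
  + 80.144.0.0/12 (H2) depth=12
  + 80.144.0.0/12 (H2) depth=12
  + 80.145.0.0/17 (H4) depth=17
  - 80.145.0.0/17 clear@17
  Q 80.146.214.120: descend 01010000100100 ; hops seen [H2] ; pick H2
  + 169.180.213.0/24 (H0) depth=24
  + 169.180.213.183/32 (H2) depth=32
  + 80.145.43.128/27 (H4) depth=27
  - 80.144.0.0/12 clear@12
  - 169.180.213.183/32 clear@32
  - 169.180.213.0/24 clear@24
  Q 80.145.43.135: descend 010100001001000100101011100 ; hops seen [H4] ; pick H4
  Q 13.140.164.226: descend 0 ; hops seen [∅] ; pick no-route
  + 169.180.213.183/32 (H1) depth=32
  + 80.0.0.0/5 (H1) depth=5
  Q 59.132.227.224: descend 0 ; hops seen [∅] ; pick no-route
  + 80.0.0.0/8 (H3) depth=8
  - 80.145.43.128/27 clear@27
  Q 169.180.213.183: descend 10101001101101001101010110110111 ; hops seen [H1] ; pick H1
  Q 80.0.189.151: descend 01010000 ; hops seen [H1,H3] ; pick H3
  Q 80.47.199.184: descend 01010000 ; hops seen [H1,H3] ; pick H3
  + 80.144.0.0/14 (H4) depth=14
  + 80.145.32.0/20 (H2) depth=20
  + 169.180.213.183/32 (H1) depth=32
  + 80.145.42.0/23 (H4) depth=23
  Q 80.145.42.11: descend 01010000100100010010101 ; hops seen [H1,H3,H4,H2,H4] ; pick H4
  Q 80.0.0.19: descend 01010000 ; hops seen [H1,H3] ; pick H3
  Q 80.145.42.0: descend 01010000100100010010101 ; hops seen [H1,H3,H4,H2,H4] ; pick H4
  Q 169.180.213.183: descend 10101001101101001101010110110111 ; hops seen [H1] ; pick H1
  + 80.145.0.0/16 (H4) depth=16
  Q 80.145.0.0: descend 010100001001000100 ; hops seen [H1,H3,H4,H4] ; pick H4
  + 169.180.213.176/28 (H0) depth=28
  + 128.0.0.0/2 (H1) depth=2
  + 169.180.0.0/16 (H1) depth=16
  Q 80.0.12.180: descend 01010000 ; hops seen [H1,H3] ; pick H3

== LOOKUPS ==
["H2","H4","no-route","no-route","H1","H3","H3","H4","H3","H4","H1","H4","H3"]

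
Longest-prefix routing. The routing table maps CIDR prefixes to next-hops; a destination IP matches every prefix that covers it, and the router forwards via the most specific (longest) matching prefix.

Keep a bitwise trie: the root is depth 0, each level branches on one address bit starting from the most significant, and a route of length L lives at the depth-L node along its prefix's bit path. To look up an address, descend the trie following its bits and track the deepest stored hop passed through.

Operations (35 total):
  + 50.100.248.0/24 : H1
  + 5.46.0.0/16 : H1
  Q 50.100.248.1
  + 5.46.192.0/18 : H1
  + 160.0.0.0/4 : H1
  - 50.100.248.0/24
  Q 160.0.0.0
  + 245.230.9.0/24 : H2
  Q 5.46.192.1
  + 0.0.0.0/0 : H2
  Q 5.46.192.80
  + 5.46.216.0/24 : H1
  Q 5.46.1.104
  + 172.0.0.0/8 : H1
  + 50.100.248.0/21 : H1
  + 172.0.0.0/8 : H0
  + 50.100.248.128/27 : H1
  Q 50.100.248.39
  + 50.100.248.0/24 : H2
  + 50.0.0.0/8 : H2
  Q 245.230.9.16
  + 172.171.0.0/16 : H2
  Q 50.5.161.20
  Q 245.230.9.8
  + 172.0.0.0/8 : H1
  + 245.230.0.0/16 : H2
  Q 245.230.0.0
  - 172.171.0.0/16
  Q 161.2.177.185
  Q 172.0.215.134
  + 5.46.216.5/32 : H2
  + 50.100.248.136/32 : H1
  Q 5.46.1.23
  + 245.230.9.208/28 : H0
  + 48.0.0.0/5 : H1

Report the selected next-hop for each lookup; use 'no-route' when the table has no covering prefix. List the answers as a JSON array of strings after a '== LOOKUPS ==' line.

Process each operation:
  add 50.100.248.0/24 -> H1 at depth 24
  add 5.46.0.0/16 -> H1 at depth 16
  Q 50.100.248.1: descend 001100100110010011111000 ; hops seen [H1] ; pick H1
  add 5.46.192.0/18 -> H1 at depth 18
  add 160.0.0.0/4 -> H1 at depth 4
  del 50.100.248.0/24 (clear depth 24)
  Q 160.0.0.0: descend 1010 ; hops seen [H1] ; pick H1
  add 245.230.9.0/24 -> H2 at depth 24
  Q 5.46.192.1: descend 000001010010111011 ; hops seen [H1,H1] ; pick H1
  add 0.0.0.0/0 -> H2 at depth 0
  Q 5.46.192.80: descend 000001010010111011 ; hops seen [H2,H1,H1] ; pick H1
  add 5.46.216.0/24 -> H1 at depth 24
  Q 5.46.1.104: descend 0000010100101110 ; hops seen [H2,H1] ; pick H1
  add 172.0.0.0/8 -> H1 at depth 8
  add 50.100.248.0/21 -> H1 at depth 21
  add 172.0.0.0/8 -> H0 at depth 8
  add 50.100.248.128/27 -> H1 at depth 27
  Q 50.100.248.39: descend 001100100110010011111000 ; hops seen [H2,H1] ; pick H1
  add 50.100.248.0/24 -> H2 at depth 24
  add 50.0.0.0/8 -> H2 at depth 8
  Q 245.230.9.16: descend 111101011110011000001001 ; hops seen [H2,H2] ; pick H2
  add 172.171.0.0/16 -> H2 at depth 16
  Q 50.5.161.20: descend 001100100 ; hops seen [H2,H2] ; pick H2
  Q 245.230.9.8: descend 111101011110011000001001 ; hops seen [H2,H2] ; pick H2
  add 172.0.0.0/8 -> H1 at depth 8
  add 245.230.0.0/16 -> H2 at depth 16
  Q 245.230.0.0: descend 11110101111001100000 ; hops seen [H2,H2] ; pick H2
  del 172.171.0.0/16 (clear depth 16)
  Q 161.2.177.185: descend 1010 ; hops seen [H2,H1] ; pick H1
  Q 172.0.215.134: descend 10101100 ; hops seen [H2,H1,H1] ; pick H1
  add 5.46.216.5/32 -> H2 at depth 32
  add 50.100.248.136/32 -> H1 at depth 32
  Q 5.46.1.23: descend 0000010100101110 ; hops seen [H2,H1] ; pick H1
  add 245.230.9.208/28 -> H0 at depth 28
  add 48.0.0.0/5 -> H1 at depth 5

== LOOKUPS ==
["H1","H1","H1","H1","H1","H1","H2","H2","H2","H2","H1","H1","H1"]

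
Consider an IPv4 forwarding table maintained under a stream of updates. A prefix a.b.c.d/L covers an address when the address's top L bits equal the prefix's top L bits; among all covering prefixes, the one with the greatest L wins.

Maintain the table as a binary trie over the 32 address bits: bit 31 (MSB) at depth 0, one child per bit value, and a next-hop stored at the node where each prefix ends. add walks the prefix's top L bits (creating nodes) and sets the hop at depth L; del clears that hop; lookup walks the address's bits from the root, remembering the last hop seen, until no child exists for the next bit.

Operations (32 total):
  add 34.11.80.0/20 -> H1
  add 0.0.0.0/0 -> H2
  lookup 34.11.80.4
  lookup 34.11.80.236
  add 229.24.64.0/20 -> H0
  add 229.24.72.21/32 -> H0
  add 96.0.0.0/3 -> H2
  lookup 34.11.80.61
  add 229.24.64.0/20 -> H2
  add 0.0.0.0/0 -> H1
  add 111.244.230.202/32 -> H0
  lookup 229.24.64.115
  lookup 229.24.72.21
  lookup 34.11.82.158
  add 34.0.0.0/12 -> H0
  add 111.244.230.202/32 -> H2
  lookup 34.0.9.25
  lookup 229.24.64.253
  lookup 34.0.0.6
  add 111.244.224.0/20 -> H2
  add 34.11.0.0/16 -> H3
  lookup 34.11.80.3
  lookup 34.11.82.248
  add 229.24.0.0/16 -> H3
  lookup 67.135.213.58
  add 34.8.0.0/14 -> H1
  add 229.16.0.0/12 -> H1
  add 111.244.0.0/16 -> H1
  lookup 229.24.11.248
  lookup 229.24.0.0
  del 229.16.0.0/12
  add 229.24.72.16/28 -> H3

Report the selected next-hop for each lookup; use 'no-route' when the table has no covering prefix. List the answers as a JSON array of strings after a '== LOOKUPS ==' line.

Trace:
  + 34.11.80.0/20 (H1) depth=20
  + 0.0.0.0/0 (H2) depth=0
  ? 34.11.80.4  path d0:H2→d1:-→d2:-→d3:-→d4:-→d5:-→d6:-→d7:-→d8:-→d9:-→d10:-→d11:-→d12:-→d13:-→d14:-→d15:-→d16:-→d17:-→d18:-→d19:-→d20:H1  best=H1
  ? 34.11.80.236  path d0:H2→d1:-→d2:-→d3:-→d4:-→d5:-→d6:-→d7:-→d8:-→d9:-→d10:-→d11:-→d12:-→d13:-→d14:-→d15:-→d16:-→d17:-→d18:-→d19:-→d20:H1  best=H1
  + 229.24.64.0/20 (H0) depth=20
  + 229.24.72.21/32 (H0) depth=32
  + 96.0.0.0/3 (H2) depth=3
  ? 34.11.80.61  path d0:H2→d1:-→d2:-→d3:-→d4:-→d5:-→d6:-→d7:-→d8:-→d9:-→d10:-→d11:-→d12:-→d13:-→d14:-→d15:-→d16:-→d17:-→d18:-→d19:-→d20:H1  best=H1
  + 229.24.64.0/20 (H2) depth=20
  + 0.0.0.0/0 (H1) depth=0
  + 111.244.230.202/32 (H0) depth=32
  ? 229.24.64.115  path d0:H1→d1:-→d2:-→d3:-→d4:-→d5:-→d6:-→d7:-→d8:-→d9:-→d10:-→d11:-→d12:-→d13:-→d14:-→d15:-→d16:-→d17:-→d18:-→d19:-→d20:H2  best=H2
  ? 229.24.72.21  path d0:H1→d1:-→d2:-→d3:-→d4:-→d5:-→d6:-→d7:-→d8:-→d9:-→d10:-→d11:-→d12:-→d13:-→d14:-→d15:-→d16:-→d17:-→d18:-→d19:-→d20:H2→d21:-→d22:-→d23:-→d24:-→d25:-→d26:-→d27:-→d28:-→d29:-→d30:-→d31:-→d32:H0  best=H0
  ? 34.11.82.158  path d0:H1→d1:-→d2:-→d3:-→d4:-→d5:-→d6:-→d7:-→d8:-→d9:-→d10:-→d11:-→d12:-→d13:-→d14:-→d15:-→d16:-→d17:-→d18:-→d19:-→d20:H1  best=H1
  + 34.0.0.0/12 (H0) depth=12
  + 111.244.230.202/32 (H2) depth=32
  ? 34.0.9.25  path d0:H1→d1:-→d2:-→d3:-→d4:-→d5:-→d6:-→d7:-→d8:-→d9:-→d10:-→d11:-→d12:H0  best=H0
  ? 229.24.64.253  path d0:H1→d1:-→d2:-→d3:-→d4:-→d5:-→d6:-→d7:-→d8:-→d9:-→d10:-→d11:-→d12:-→d13:-→d14:-→d15:-→d16:-→d17:-→d18:-→d19:-→d20:H2  best=H2
  ? 34.0.0.6  path d0:H1→d1:-→d2:-→d3:-→d4:-→d5:-→d6:-→d7:-→d8:-→d9:-→d10:-→d11:-→d12:H0  best=H0
  + 111.244.224.0/20 (H2) depth=20
  + 34.11.0.0/16 (H3) depth=16
  ? 34.11.80.3  path d0:H1→d1:-→d2:-→d3:-→d4:-→d5:-→d6:-→d7:-→d8:-→d9:-→d10:-→d11:-→d12:H0→d13:-→d14:-→d15:-→d16:H3→d17:-→d18:-→d19:-→d20:H1  best=H1
  ? 34.11.82.248  path d0:H1→d1:-→d2:-→d3:-→d4:-→d5:-→d6:-→d7:-→d8:-→d9:-→d10:-→d11:-→d12:H0→d13:-→d14:-→d15:-→d16:H3→d17:-→d18:-→d19:-→d20:H1  best=H1
  + 229.24.0.0/16 (H3) depth=16
  ? 67.135.213.58  path d0:H1→d1:-→d2:-  best=H1
  + 34.8.0.0/14 (H1) depth=14
  + 229.16.0.0/12 (H1) depth=12
  + 111.244.0.0/16 (H1) depth=16
  ? 229.24.11.248  path d0:H1→d1:-→d2:-→d3:-→d4:-→d5:-→d6:-→d7:-→d8:-→d9:-→d10:-→d11:-→d12:H1→d13:-→d14:-→d15:-→d16:H3→d17:-  best=H3
  ? 229.24.0.0  path d0:H1→d1:-→d2:-→d3:-→d4:-→d5:-→d6:-→d7:-→d8:-→d9:-→d10:-→d11:-→d12:H1→d13:-→d14:-→d15:-→d16:H3→d17:-  best=H3
  - 229.16.0.0/12 clear@12
  + 229.24.72.16/28 (H3) depth=28

== LOOKUPS ==
["H1","H1","H1","H2","H0","H1","H0","H2","H0","H1","H1","H1","H3","H3"]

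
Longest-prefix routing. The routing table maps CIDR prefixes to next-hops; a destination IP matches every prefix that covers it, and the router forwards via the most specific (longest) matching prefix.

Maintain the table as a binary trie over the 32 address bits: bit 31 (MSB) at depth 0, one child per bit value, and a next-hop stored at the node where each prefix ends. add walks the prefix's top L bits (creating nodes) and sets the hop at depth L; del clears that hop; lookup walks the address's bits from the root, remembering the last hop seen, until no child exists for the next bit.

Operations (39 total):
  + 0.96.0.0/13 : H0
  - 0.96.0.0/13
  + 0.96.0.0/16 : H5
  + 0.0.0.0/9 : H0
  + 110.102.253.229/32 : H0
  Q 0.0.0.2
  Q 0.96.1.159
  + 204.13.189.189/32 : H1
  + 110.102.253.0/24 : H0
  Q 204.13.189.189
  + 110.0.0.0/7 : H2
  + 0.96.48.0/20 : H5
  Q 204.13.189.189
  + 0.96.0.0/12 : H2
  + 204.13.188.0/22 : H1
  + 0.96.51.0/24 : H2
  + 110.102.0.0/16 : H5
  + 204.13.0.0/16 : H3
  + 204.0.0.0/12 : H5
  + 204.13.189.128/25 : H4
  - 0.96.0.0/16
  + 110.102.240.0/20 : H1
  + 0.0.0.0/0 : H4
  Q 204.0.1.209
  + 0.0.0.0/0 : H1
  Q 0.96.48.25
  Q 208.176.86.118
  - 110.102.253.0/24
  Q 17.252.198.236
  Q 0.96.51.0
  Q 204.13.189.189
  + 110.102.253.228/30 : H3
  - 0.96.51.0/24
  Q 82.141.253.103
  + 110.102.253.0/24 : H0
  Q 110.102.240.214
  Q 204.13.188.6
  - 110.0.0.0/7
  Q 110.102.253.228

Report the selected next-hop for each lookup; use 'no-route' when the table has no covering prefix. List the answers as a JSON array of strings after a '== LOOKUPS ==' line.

Trace:
  add 0.96.0.0/13 -> H0 at depth 13
  - 0.96.0.0/13 clear@13
  add 0.96.0.0/16 -> H5 at depth 16
  add 0.0.0.0/9 -> H0 at depth 9
  add 110.102.253.229/32 -> H0 at depth 32
  Q 0.0.0.2: descend 000000000 ; hops seen [H0] ; pick H0
  Q 0.96.1.159: descend 0000000001100000 ; hops seen [H0,H5] ; pick H5
  add 204.13.189.189/32 -> H1 at depth 32
  add 110.102.253.0/24 -> H0 at depth 24
  Q 204.13.189.189: descend 11001100000011011011110110111101 ; hops seen [H1] ; pick H1
  add 110.0.0.0/7 -> H2 at depth 7
  add 0.96.48.0/20 -> H5 at depth 20
  Q 204.13.189.189: descend 11001100000011011011110110111101 ; hops seen [H1] ; pick H1
  add 0.96.0.0/12 -> H2 at depth 12
  add 204.13.188.0/22 -> H1 at depth 22
  add 0.96.51.0/24 -> H2 at depth 24
  add 110.102.0.0/16 -> H5 at depth 16
  add 204.13.0.0/16 -> H3 at depth 16
  add 204.0.0.0/12 -> H5 at depth 12
  add 204.13.189.128/25 -> H4 at depth 25
  - 0.96.0.0/16 clear@16
  add 110.102.240.0/20 -> H1 at depth 20
  add 0.0.0.0/0 -> H4 at depth 0
  Q 204.0.1.209: descend 110011000000 ; hops seen [H4,H5] ; pick H5
  add 0.0.0.0/0 -> H1 at depth 0
  Q 0.96.48.25: descend 0000000001100000001100 ; hops seen [H1,H0,H2,H5] ; pick H5
  Q 208.176.86.118: descend 110 ; hops seen [H1] ; pick H1
  - 110.102.253.0/24 clear@24
  Q 17.252.198.236: descend 000 ; hops seen [H1] ; pick H1
  Q 0.96.51.0: descend 000000000110000000110011 ; hops seen [H1,H0,H2,H5,H2] ; pick H2
  Q 204.13.189.189: descend 11001100000011011011110110111101 ; hops seen [H1,H5,H3,H1,H4,H1] ; pick H1
  add 110.102.253.228/30 -> H3 at depth 30
  - 0.96.51.0/24 clear@24
  Q 82.141.253.103: descend 01 ; hops seen [H1] ; pick H1
  add 110.102.253.0/24 -> H0 at depth 24
  Q 110.102.240.214: descend 01101110011001101111 ; hops seen [H1,H2,H5,H1] ; pick H1
  Q 204.13.188.6: descend 11001100000011011011110 ; hops seen [H1,H5,H3,H1] ; pick H1
  - 110.0.0.0/7 clear@7
  Q 110.102.253.228: descend 0110111001100110111111011110010 ; hops seen [H1,H5,H1,H0,H3] ; pick H3

== LOOKUPS ==
["H0","H5","H1","H1","H5","H5","H1","H1","H2","H1","H1","H1","H1","H3"]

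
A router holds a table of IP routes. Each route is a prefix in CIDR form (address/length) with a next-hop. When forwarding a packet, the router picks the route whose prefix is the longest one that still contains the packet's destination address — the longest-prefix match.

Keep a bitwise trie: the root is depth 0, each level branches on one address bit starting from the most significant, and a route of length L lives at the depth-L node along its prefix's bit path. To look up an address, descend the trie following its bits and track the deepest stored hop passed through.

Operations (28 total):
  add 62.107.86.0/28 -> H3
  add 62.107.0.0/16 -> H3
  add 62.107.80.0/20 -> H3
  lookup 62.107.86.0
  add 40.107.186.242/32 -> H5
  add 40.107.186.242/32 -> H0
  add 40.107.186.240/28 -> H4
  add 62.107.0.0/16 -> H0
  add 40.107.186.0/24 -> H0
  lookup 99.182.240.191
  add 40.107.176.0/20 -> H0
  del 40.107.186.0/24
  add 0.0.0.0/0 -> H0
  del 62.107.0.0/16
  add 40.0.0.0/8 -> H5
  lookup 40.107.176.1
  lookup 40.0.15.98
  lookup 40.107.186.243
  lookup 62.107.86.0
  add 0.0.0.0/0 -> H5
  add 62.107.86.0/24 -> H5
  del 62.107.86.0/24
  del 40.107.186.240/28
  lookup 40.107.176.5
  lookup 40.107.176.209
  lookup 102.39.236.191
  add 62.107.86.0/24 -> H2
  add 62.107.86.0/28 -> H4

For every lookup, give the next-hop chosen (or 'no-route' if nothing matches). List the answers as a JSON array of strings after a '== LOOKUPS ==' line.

Trace:
  + 62.107.86.0/28 (H3) depth=28
  + 62.107.0.0/16 (H3) depth=16
  + 62.107.80.0/20 (H3) depth=20
  ? 62.107.86.0  path d0:-→d1:-→d2:-→d3:-→d4:-→d5:-→d6:-→d7:-→d8:-→d9:-→d10:-→d11:-→d12:-→d13:-→d14:-→d15:-→d16:H3→d17:-→d18:-→d19:-→d20:H3→d21:-→d22:-→d23:-→d24:-→d25:-→d26:-→d27:-→d28:H3  best=H3
  + 40.107.186.242/32 (H5) depth=32
  + 40.107.186.242/32 (H0) depth=32
  + 40.107.186.240/28 (H4) depth=28
  + 62.107.0.0/16 (H0) depth=16
  + 40.107.186.0/24 (H0) depth=24
  ? 99.182.240.191  path d0:-→d1:-  best=no-route
  + 40.107.176.0/20 (H0) depth=20
  del 40.107.186.0/24 (clear depth 24)
  + 0.0.0.0/0 (H0) depth=0
  del 62.107.0.0/16 (clear depth 16)
  + 40.0.0.0/8 (H5) depth=8
  ? 40.107.176.1  path d0:H0→d1:-→d2:-→d3:-→d4:-→d5:-→d6:-→d7:-→d8:H5→d9:-→d10:-→d11:-→d12:-→d13:-→d14:-→d15:-→d16:-→d17:-→d18:-→d19:-→d20:H0  best=H0
  ? 40.0.15.98  path d0:H0→d1:-→d2:-→d3:-→d4:-→d5:-→d6:-→d7:-→d8:H5→d9:-  best=H5
  ? 40.107.186.243  path d0:H0→d1:-→d2:-→d3:-→d4:-→d5:-→d6:-→d7:-→d8:H5→d9:-→d10:-→d11:-→d12:-→d13:-→d14:-→d15:-→d16:-→d17:-→d18:-→d19:-→d20:H0→d21:-→d22:-→d23:-→d24:-→d25:-→d26:-→d27:-→d28:H4→d29:-→d30:-→d31:-  best=H4
  ? 62.107.86.0  path d0:H0→d1:-→d2:-→d3:-→d4:-→d5:-→d6:-→d7:-→d8:-→d9:-→d10:-→d11:-→d12:-→d13:-→d14:-→d15:-→d16:-→d17:-→d18:-→d19:-→d20:H3→d21:-→d22:-→d23:-→d24:-→d25:-→d26:-→d27:-→d28:H3  best=H3
  + 0.0.0.0/0 (H5) depth=0
  + 62.107.86.0/24 (H5) depth=24
  del 62.107.86.0/24 (clear depth 24)
  del 40.107.186.240/28 (clear depth 28)
  ? 40.107.176.5  path d0:H5→d1:-→d2:-→d3:-→d4:-→d5:-→d6:-→d7:-→d8:H5→d9:-→d10:-→d11:-→d12:-→d13:-→d14:-→d15:-→d16:-→d17:-→d18:-→d19:-→d20:H0  best=H0
  ? 40.107.176.209  path d0:H5→d1:-→d2:-→d3:-→d4:-→d5:-→d6:-→d7:-→d8:H5→d9:-→d10:-→d11:-→d12:-→d13:-→d14:-→d15:-→d16:-→d17:-→d18:-→d19:-→d20:H0  best=H0
  ? 102.39.236.191  path d0:H5→d1:-  best=H5
  + 62.107.86.0/24 (H2) depth=24
  + 62.107.86.0/28 (H4) depth=28

== LOOKUPS ==
["H3","no-route","H0","H5","H4","H3","H0","H0","H5"]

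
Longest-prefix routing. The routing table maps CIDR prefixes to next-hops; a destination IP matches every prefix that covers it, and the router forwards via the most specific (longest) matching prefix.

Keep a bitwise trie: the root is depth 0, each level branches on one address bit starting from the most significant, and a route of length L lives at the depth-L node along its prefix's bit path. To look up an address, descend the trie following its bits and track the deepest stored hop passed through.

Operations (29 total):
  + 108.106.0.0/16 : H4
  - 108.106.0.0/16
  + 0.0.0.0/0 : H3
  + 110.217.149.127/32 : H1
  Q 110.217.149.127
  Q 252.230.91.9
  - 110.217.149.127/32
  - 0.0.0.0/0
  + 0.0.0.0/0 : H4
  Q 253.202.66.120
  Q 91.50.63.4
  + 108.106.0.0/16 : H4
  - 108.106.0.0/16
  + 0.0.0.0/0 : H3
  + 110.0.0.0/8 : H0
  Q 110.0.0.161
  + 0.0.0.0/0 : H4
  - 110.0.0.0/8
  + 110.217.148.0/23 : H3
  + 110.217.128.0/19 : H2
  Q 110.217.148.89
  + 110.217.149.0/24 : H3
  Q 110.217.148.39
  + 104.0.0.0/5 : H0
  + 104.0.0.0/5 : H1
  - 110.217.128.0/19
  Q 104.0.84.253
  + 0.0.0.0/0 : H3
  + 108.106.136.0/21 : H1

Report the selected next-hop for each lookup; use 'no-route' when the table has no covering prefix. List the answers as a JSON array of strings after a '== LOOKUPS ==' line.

Apply in order:
  + 108.106.0.0/16 (H4) depth=16
  del 108.106.0.0/16 (clear depth 16)
  + 0.0.0.0/0 (H3) depth=0
  + 110.217.149.127/32 (H1) depth=32
  lookup 110.217.149.127: bits 01101110110110011001010101111111 walk d0:H3→d1:-→d2:-→d3:-→d4:-→d5:-→d6:-→d7:-→d8:-→d9:-→d10:-→d11:-→d12:-→d13:-→d14:-→d15:-→d16:-→d17:-→d18:-→d19:-→d20:-→d21:-→d22:-→d23:-→d24:-→d25:-→d26:-→d27:-→d28:-→d29:-→d30:-→d31:-→d32:H1 -> H1
  lookup 252.230.91.9: bits ε walk d0:H3 -> H3
  del 110.217.149.127/32 (clear depth 32)
  del 0.0.0.0/0 (clear depth 0)
  + 0.0.0.0/0 (H4) depth=0
  lookup 253.202.66.120: bits ε walk d0:H4 -> H4
  lookup 91.50.63.4: bits 01 walk d0:H4→d1:-→d2:- -> H4
  + 108.106.0.0/16 (H4) depth=16
  del 108.106.0.0/16 (clear depth 16)
  + 0.0.0.0/0 (H3) depth=0
  + 110.0.0.0/8 (H0) depth=8
  lookup 110.0.0.161: bits 01101110 walk d0:H3→d1:-→d2:-→d3:-→d4:-→d5:-→d6:-→d7:-→d8:H0 -> H0
  + 0.0.0.0/0 (H4) depth=0
  del 110.0.0.0/8 (clear depth 8)
  + 110.217.148.0/23 (H3) depth=23
  + 110.217.128.0/19 (H2) depth=19
  lookup 110.217.148.89: bits 01101110110110011001010 walk d0:H4→d1:-→d2:-→d3:-→d4:-→d5:-→d6:-→d7:-→d8:-→d9:-→d10:-→d11:-→d12:-→d13:-→d14:-→d15:-→d16:-→d17:-→d18:-→d19:H2→d20:-→d21:-→d22:-→d23:H3 -> H3
  + 110.217.149.0/24 (H3) depth=24
  lookup 110.217.148.39: bits 01101110110110011001010 walk d0:H4→d1:-→d2:-→d3:-→d4:-→d5:-→d6:-→d7:-→d8:-→d9:-→d10:-→d11:-→d12:-→d13:-→d14:-→d15:-→d16:-→d17:-→d18:-→d19:H2→d20:-→d21:-→d22:-→d23:H3 -> H3
  + 104.0.0.0/5 (H0) depth=5
  + 104.0.0.0/5 (H1) depth=5
  del 110.217.128.0/19 (clear depth 19)
  lookup 104.0.84.253: bits 01101 walk d0:H4→d1:-→d2:-→d3:-→d4:-→d5:H1 -> H1
  + 0.0.0.0/0 (H3) depth=0
  + 108.106.136.0/21 (H1) depth=21

== LOOKUPS ==
["H1","H3","H4","H4","H0","H3","H3","H1"]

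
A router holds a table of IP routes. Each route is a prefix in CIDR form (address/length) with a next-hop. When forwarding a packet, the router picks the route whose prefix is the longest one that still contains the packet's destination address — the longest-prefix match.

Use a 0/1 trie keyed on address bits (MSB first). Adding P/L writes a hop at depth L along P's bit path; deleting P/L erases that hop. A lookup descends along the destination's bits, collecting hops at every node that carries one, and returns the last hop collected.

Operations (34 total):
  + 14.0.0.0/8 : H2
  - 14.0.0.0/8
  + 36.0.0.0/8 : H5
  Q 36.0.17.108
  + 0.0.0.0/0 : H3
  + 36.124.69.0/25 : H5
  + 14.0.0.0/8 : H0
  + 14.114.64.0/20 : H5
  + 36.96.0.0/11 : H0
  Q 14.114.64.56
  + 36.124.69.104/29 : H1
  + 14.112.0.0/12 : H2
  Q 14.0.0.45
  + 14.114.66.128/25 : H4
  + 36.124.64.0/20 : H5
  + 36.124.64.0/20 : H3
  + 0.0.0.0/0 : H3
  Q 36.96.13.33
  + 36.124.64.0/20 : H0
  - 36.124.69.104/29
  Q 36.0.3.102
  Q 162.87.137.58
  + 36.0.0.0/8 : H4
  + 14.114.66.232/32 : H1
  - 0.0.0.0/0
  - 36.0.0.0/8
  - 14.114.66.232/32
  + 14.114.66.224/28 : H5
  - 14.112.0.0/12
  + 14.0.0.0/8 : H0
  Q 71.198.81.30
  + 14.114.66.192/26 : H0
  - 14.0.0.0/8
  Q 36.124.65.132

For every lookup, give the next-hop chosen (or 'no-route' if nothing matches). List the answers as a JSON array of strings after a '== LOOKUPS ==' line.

Apply in order:
  add 14.0.0.0/8 -> H2 at depth 8
  del 14.0.0.0/8 (clear depth 8)
  add 36.0.0.0/8 -> H5 at depth 8
  ? 36.0.17.108  path d0:-→d1:-→d2:-→d3:-→d4:-→d5:-→d6:-→d7:-→d8:H5  best=H5
  add 0.0.0.0/0 -> H3 at depth 0
  add 36.124.69.0/25 -> H5 at depth 25
  add 14.0.0.0/8 -> H0 at depth 8
  add 14.114.64.0/20 -> H5 at depth 20
  add 36.96.0.0/11 -> H0 at depth 11
  ? 14.114.64.56  path d0:H3→d1:-→d2:-→d3:-→d4:-→d5:-→d6:-→d7:-→d8:H0→d9:-→d10:-→d11:-→d12:-→d13:-→d14:-→d15:-→d16:-→d17:-→d18:-→d19:-→d20:H5  best=H5
  add 36.124.69.104/29 -> H1 at depth 29
  add 14.112.0.0/12 -> H2 at depth 12
  ? 14.0.0.45  path d0:H3→d1:-→d2:-→d3:-→d4:-→d5:-→d6:-→d7:-→d8:H0→d9:-  best=H0
  add 14.114.66.128/25 -> H4 at depth 25
  add 36.124.64.0/20 -> H5 at depth 20
  add 36.124.64.0/20 -> H3 at depth 20
  add 0.0.0.0/0 -> H3 at depth 0
  ? 36.96.13.33  path d0:H3→d1:-→d2:-→d3:-→d4:-→d5:-→d6:-→d7:-→d8:H5→d9:-→d10:-→d11:H0  best=H0
  add 36.124.64.0/20 -> H0 at depth 20
  del 36.124.69.104/29 (clear depth 29)
  ? 36.0.3.102  path d0:H3→d1:-→d2:-→d3:-→d4:-→d5:-→d6:-→d7:-→d8:H5→d9:-  best=H5
  ? 162.87.137.58  path d0:H3  best=H3
  add 36.0.0.0/8 -> H4 at depth 8
  add 14.114.66.232/32 -> H1 at depth 32
  del 0.0.0.0/0 (clear depth 0)
  del 36.0.0.0/8 (clear depth 8)
  del 14.114.66.232/32 (clear depth 32)
  add 14.114.66.224/28 -> H5 at depth 28
  del 14.112.0.0/12 (clear depth 12)
  add 14.0.0.0/8 -> H0 at depth 8
  ? 71.198.81.30  path d0:-→d1:-  best=no-route
  add 14.114.66.192/26 -> H0 at depth 26
  del 14.0.0.0/8 (clear depth 8)
  ? 36.124.65.132  path d0:-→d1:-→d2:-→d3:-→d4:-→d5:-→d6:-→d7:-→d8:-→d9:-→d10:-→d11:H0→d12:-→d13:-→d14:-→d15:-→d16:-→d17:-→d18:-→d19:-→d20:H0→d21:-  best=H0

== LOOKUPS ==
["H5","H5","H0","H0","H5","H3","no-route","H0"]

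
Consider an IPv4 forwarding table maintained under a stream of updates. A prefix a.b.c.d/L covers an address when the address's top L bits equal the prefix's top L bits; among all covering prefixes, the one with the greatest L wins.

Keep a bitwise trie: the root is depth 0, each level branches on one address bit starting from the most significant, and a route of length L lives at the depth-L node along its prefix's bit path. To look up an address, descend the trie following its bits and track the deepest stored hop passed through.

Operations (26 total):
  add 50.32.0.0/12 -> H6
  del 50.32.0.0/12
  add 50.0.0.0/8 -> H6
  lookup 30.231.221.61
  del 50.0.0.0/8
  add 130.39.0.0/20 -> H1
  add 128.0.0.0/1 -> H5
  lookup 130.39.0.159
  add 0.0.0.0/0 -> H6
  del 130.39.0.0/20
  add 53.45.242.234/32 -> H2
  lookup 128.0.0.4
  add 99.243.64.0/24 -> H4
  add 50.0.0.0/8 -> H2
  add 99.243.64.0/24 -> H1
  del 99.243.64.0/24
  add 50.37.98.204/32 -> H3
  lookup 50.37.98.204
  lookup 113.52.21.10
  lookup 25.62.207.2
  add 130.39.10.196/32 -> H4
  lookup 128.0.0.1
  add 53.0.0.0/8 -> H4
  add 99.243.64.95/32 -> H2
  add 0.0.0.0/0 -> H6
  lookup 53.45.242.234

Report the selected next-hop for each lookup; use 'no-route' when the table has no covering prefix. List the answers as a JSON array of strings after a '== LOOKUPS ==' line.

Apply in order:
  + 50.32.0.0/12 (H6) depth=12
  - 50.32.0.0/12 clear@12
  + 50.0.0.0/8 (H6) depth=8
  Q 30.231.221.61: descend 00 ; hops seen [∅] ; pick no-route
  - 50.0.0.0/8 clear@8
  + 130.39.0.0/20 (H1) depth=20
  + 128.0.0.0/1 (H5) depth=1
  Q 130.39.0.159: descend 10000010001001110000 ; hops seen [H5,H1] ; pick H1
  + 0.0.0.0/0 (H6) depth=0
  - 130.39.0.0/20 clear@20
  + 53.45.242.234/32 (H2) depth=32
  Q 128.0.0.4: descend 100000 ; hops seen [H6,H5] ; pick H5
  + 99.243.64.0/24 (H4) depth=24
  + 50.0.0.0/8 (H2) depth=8
  + 99.243.64.0/24 (H1) depth=24
  - 99.243.64.0/24 clear@24
  + 50.37.98.204/32 (H3) depth=32
  Q 50.37.98.204: descend 00110010001001010110001011001100 ; hops seen [H6,H2,H3] ; pick H3
  Q 113.52.21.10: descend 011 ; hops seen [H6] ; pick H6
  Q 25.62.207.2: descend 00 ; hops seen [H6] ; pick H6
  + 130.39.10.196/32 (H4) depth=32
  Q 128.0.0.1: descend 100000 ; hops seen [H6,H5] ; pick H5
  + 53.0.0.0/8 (H4) depth=8
  + 99.243.64.95/32 (H2) depth=32
  + 0.0.0.0/0 (H6) depth=0
  Q 53.45.242.234: descend 00110101001011011111001011101010 ; hops seen [H6,H4,H2] ; pick H2

== LOOKUPS ==
["no-route","H1","H5","H3","H6","H6","H5","H2"]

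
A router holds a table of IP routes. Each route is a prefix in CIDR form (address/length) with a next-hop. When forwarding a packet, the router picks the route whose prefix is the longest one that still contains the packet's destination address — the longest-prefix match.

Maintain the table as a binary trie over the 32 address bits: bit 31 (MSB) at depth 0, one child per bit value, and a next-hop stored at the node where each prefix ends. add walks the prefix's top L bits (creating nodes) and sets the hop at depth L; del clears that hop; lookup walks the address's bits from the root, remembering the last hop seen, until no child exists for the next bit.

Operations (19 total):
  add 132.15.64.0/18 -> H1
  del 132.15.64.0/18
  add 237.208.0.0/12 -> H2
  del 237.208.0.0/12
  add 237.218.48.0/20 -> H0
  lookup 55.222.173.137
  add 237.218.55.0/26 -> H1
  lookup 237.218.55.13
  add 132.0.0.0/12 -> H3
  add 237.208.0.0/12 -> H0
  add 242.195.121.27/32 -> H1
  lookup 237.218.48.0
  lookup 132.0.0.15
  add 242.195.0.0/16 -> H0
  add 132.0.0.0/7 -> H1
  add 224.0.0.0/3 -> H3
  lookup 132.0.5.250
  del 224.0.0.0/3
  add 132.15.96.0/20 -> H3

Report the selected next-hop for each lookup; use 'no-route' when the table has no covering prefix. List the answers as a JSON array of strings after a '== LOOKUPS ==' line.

Trace:
  + 132.15.64.0/18 (H1) depth=18
  del 132.15.64.0/18 (clear depth 18)
  + 237.208.0.0/12 (H2) depth=12
  del 237.208.0.0/12 (clear depth 12)
  + 237.218.48.0/20 (H0) depth=20
  lookup 55.222.173.137: bits ε walk d0:- -> no-route
  + 237.218.55.0/26 (H1) depth=26
  lookup 237.218.55.13: bits 11101101110110100011011100 walk d0:-→d1:-→d2:-→d3:-→d4:-→d5:-→d6:-→d7:-→d8:-→d9:-→d10:-→d11:-→d12:-→d13:-→d14:-→d15:-→d16:-→d17:-→d18:-→d19:-→d20:H0→d21:-→d22:-→d23:-→d24:-→d25:-→d26:H1 -> H1
  + 132.0.0.0/12 (H3) depth=12
  + 237.208.0.0/12 (H0) depth=12
  + 242.195.121.27/32 (H1) depth=32
  lookup 237.218.48.0: bits 111011011101101000110 walk d0:-→d1:-→d2:-→d3:-→d4:-→d5:-→d6:-→d7:-→d8:-→d9:-→d10:-→d11:-→d12:H0→d13:-→d14:-→d15:-→d16:-→d17:-→d18:-→d19:-→d20:H0→d21:- -> H0
  lookup 132.0.0.15: bits 100001000000 walk d0:-→d1:-→d2:-→d3:-→d4:-→d5:-→d6:-→d7:-→d8:-→d9:-→d10:-→d11:-→d12:H3 -> H3
  + 242.195.0.0/16 (H0) depth=16
  + 132.0.0.0/7 (H1) depth=7
  + 224.0.0.0/3 (H3) depth=3
  lookup 132.0.5.250: bits 100001000000 walk d0:-→d1:-→d2:-→d3:-→d4:-→d5:-→d6:-→d7:H1→d8:-→d9:-→d10:-→d11:-→d12:H3 -> H3
  del 224.0.0.0/3 (clear depth 3)
  + 132.15.96.0/20 (H3) depth=20

== LOOKUPS ==
["no-route","H1","H0","H3","H3"]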